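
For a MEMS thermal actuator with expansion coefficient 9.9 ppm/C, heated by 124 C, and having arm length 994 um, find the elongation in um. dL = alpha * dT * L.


Step 1: Convert CTE: alpha = 9.9 ppm/C = 9.9e-6 /C
Step 2: dL = 9.9e-6 * 124 * 994
dL = 1.2202 um


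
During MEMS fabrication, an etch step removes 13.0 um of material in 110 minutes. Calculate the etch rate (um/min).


Step 1: Etch rate = depth / time
Step 2: rate = 13.0 / 110
rate = 0.118 um/min


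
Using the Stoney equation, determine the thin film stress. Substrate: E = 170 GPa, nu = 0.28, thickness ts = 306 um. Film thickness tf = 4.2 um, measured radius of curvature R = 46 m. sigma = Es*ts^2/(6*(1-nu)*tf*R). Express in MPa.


Step 1: Compute numerator: Es * ts^2 = 170 * 306^2 = 15918120 (GPa*um^2)
Step 2: Compute denominator (R in um): 6*(1-nu)*tf*R = 6*0.72*4.2*46e6 = 834624000.0 (um^2)
Step 3: sigma (GPa) = 15918120 / 834624000.0 = 1.9072e-02 GPa
Step 4: Convert to MPa (x1000): sigma = 19.1 MPa


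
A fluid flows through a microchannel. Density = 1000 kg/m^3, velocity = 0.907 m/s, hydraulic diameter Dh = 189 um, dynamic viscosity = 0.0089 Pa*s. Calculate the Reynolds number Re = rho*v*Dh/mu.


Step 1: Convert Dh to meters: Dh = 189e-6 m
Step 2: Re = rho * v * Dh / mu
Re = 1000 * 0.907 * 189e-6 / 0.0089
Re = 19.261


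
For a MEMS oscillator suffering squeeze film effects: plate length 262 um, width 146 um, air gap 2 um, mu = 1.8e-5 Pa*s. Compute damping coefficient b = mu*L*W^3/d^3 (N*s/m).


Step 1: Convert to SI.
L = 262e-6 m, W = 146e-6 m, d = 2e-6 m
Step 2: W^3 = (146e-6)^3 = 3.11e-12 m^3
Step 3: d^3 = (2e-6)^3 = 8.00e-18 m^3
Step 4: b = 1.8e-5 * 262e-6 * 3.11e-12 / 8.00e-18
b = 1.83e-03 N*s/m


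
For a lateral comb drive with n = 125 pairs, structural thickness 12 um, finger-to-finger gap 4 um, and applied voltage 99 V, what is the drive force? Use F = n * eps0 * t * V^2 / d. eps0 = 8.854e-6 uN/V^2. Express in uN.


Step 1: Parameters: n=125, eps0=8.854e-6 uN/V^2, t=12 um, V=99 V, d=4 um
Step 2: V^2 = 9801
Step 3: F = 125 * 8.854e-6 * 12 * 9801 / 4
F = 32.542 uN


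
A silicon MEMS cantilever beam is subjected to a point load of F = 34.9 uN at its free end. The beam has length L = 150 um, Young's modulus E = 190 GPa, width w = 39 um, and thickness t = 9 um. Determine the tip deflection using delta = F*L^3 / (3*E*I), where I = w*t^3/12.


Step 1: Calculate the second moment of area.
I = w * t^3 / 12 = 39 * 9^3 / 12 = 2369.25 um^4
Step 2: Convert E to consistent units (1 GPa = 1000 uN/um^2).
E = 190 GPa = 190000 uN/um^2
Step 3: Calculate tip deflection.
delta = F * L^3 / (3 * E * I)
delta = 34.9 * 150^3 / (3 * 190000 * 2369.25)
delta = 0.0872 um


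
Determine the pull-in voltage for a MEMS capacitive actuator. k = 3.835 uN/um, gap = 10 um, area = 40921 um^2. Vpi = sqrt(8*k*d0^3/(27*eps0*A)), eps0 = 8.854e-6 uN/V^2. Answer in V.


Step 1: Compute numerator: 8 * k * d0^3 = 8 * 3.835 * 10^3 = 30680.0
Step 2: Compute denominator: 27 * eps0 * A = 27 * 8.854e-6 * 40921 = 9.782492
Step 3: Vpi = sqrt(30680.0 / 9.782492)
Vpi = 56.0 V


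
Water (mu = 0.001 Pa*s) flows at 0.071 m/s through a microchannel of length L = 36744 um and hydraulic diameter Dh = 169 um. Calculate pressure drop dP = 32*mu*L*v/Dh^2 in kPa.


Step 1: Convert to SI: L = 36744e-6 m, Dh = 169e-6 m
Step 2: dP = 32 * 0.001 * 36744e-6 * 0.071 / (169e-6)^2
Step 3: dP = 2922.95 Pa
Step 4: Convert to kPa: dP = 2.92 kPa


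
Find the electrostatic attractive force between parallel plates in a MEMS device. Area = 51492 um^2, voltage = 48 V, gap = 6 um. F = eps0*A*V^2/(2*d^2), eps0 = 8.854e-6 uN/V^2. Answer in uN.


Step 1: Identify parameters.
eps0 = 8.854e-6 uN/V^2, A = 51492 um^2, V = 48 V, d = 6 um
Step 2: Compute V^2 = 48^2 = 2304
Step 3: Compute d^2 = 6^2 = 36
Step 4: F = 0.5 * 8.854e-6 * 51492 * 2304 / 36
F = 14.589 uN


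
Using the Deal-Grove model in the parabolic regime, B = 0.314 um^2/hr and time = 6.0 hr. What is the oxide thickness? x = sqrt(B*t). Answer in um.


Step 1: Compute B*t = 0.314 * 6.0 = 1.884
Step 2: x = sqrt(1.884)
x = 1.373 um


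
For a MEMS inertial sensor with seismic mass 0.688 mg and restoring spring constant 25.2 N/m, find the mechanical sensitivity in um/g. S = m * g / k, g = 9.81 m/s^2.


Step 1: Convert mass: m = 0.688 mg = 6.88e-07 kg
Step 2: S = m * g / k = 6.88e-07 * 9.81 / 25.2
Step 3: S = 2.68e-07 m/g
Step 4: Convert to um/g: S = 0.268 um/g


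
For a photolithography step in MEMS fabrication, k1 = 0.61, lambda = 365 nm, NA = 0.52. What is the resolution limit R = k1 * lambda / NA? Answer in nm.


Step 1: Identify values: k1 = 0.61, lambda = 365 nm, NA = 0.52
Step 2: R = k1 * lambda / NA
R = 0.61 * 365 / 0.52
R = 428.2 nm


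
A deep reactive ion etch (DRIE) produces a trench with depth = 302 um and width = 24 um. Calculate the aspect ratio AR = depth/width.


Step 1: AR = depth / width
Step 2: AR = 302 / 24
AR = 12.6


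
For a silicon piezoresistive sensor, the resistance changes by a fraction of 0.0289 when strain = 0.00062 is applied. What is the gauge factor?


Step 1: Identify values.
dR/R = 0.0289, strain = 0.00062
Step 2: GF = (dR/R) / strain = 0.0289 / 0.00062
GF = 46.6


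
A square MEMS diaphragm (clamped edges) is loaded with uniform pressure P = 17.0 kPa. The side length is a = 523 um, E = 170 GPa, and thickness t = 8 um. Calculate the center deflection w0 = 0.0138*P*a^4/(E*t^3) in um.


Step 1: Convert pressure to compatible units (E is in GPa, so P in GPa).
P = 17.0 kPa = 17.0e-6 GPa
Step 2: Compute numerator: 0.0138 * P * a^4.
a^4 = 523^4 = 74818113841
numerator = 0.0138 * 17.0e-6 * 74818113841 = 1.75523e+04
Step 3: Compute denominator: E * t^3 = 170 * 8^3 = 87040
Step 4: w0 = numerator / denominator = 1.75523e+04 / 87040 = 0.2017 um


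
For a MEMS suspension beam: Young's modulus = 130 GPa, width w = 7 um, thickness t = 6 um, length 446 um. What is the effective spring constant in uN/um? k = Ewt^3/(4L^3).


Step 1: Convert E to consistent units (1 GPa = 1000 uN/um^2).
E = 130 GPa = 130000 uN/um^2
Step 2: Compute t^3 = 6^3 = 216
Step 3: Compute L^3 = 446^3 = 88716536
Step 4: k = 130000 * 7 * 216 / (4 * 88716536)
k = 0.5539 uN/um


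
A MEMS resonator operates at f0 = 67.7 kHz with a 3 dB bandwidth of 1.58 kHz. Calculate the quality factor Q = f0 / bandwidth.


Step 1: Q = f0 / bandwidth
Step 2: Q = 67.7 / 1.58
Q = 42.8


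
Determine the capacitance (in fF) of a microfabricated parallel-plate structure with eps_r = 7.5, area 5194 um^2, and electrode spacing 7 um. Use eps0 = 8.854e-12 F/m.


Step 1: Convert area to m^2: A = 5194e-12 m^2
Step 2: Convert gap to m: d = 7e-6 m
Step 3: C = eps0 * eps_r * A / d
C = 8.854e-12 * 7.5 * 5194e-12 / 7e-6
Step 4: Convert to fF (multiply by 1e15).
C = 49.27 fF


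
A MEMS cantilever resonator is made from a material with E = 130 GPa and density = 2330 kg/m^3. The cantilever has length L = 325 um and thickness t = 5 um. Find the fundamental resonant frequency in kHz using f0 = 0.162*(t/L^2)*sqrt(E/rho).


Step 1: Convert units to SI.
t_SI = 5e-6 m, L_SI = 325e-6 m
Step 2: Calculate sqrt(E/rho).
sqrt(130e9 / 2330) = 7469.54 m/s
Step 3: Compute f0.
f0 = 0.162 * 5e-6 / (325e-6)^2 * 7469.54 = 57281.2 Hz = 57.28 kHz


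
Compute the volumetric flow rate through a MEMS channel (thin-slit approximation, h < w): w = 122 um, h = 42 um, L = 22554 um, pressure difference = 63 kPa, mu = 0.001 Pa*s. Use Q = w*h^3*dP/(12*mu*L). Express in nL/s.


Step 1: Convert all dimensions to SI (meters).
w = 122e-6 m, h = 42e-6 m, L = 22554e-6 m, dP = 63e3 Pa
Step 2: Q = w * h^3 * dP / (12 * mu * L)
Q = 122e-6 * (42e-6)^3 * 63e3 / (12 * 0.001 * 22554e-6) = 2.10398883e-09 m^3/s
Step 3: Convert Q from m^3/s to nL/s (1 m^3 = 1e12 nL, so multiply by 1e12).
Q = 2103.989 nL/s


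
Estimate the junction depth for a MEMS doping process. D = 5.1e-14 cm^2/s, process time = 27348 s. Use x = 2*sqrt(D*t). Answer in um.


Step 1: Compute D*t = 5.1e-14 * 27348 = 1.394748e-09 cm^2
Step 2: sqrt(D*t) = 3.7346e-05 cm
Step 3: x = 2 * 3.7346e-05 cm = 7.4692e-05 cm
Step 4: Convert to um (1 cm = 1e4 um): x = 0.747 um


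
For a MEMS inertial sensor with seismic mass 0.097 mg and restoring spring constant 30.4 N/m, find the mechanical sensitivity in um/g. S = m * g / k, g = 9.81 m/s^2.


Step 1: Convert mass: m = 0.097 mg = 9.70e-08 kg
Step 2: S = m * g / k = 9.70e-08 * 9.81 / 30.4
Step 3: S = 3.13e-08 m/g
Step 4: Convert to um/g: S = 0.031 um/g


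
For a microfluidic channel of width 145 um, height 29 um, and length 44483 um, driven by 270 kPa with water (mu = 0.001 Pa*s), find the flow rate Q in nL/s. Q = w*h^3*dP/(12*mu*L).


Step 1: Convert all dimensions to SI (meters).
w = 145e-6 m, h = 29e-6 m, L = 44483e-6 m, dP = 270e3 Pa
Step 2: Q = w * h^3 * dP / (12 * mu * L)
Q = 145e-6 * (29e-6)^3 * 270e3 / (12 * 0.001 * 44483e-6) = 1.78875329e-09 m^3/s
Step 3: Convert Q from m^3/s to nL/s (1 m^3 = 1e12 nL, so multiply by 1e12).
Q = 1788.753 nL/s


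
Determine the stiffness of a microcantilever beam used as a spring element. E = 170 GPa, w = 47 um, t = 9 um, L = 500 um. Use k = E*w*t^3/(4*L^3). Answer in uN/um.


Step 1: Convert E to consistent units (1 GPa = 1000 uN/um^2).
E = 170 GPa = 170000 uN/um^2
Step 2: Compute t^3 = 9^3 = 729
Step 3: Compute L^3 = 500^3 = 125000000
Step 4: k = 170000 * 47 * 729 / (4 * 125000000)
k = 11.6494 uN/um


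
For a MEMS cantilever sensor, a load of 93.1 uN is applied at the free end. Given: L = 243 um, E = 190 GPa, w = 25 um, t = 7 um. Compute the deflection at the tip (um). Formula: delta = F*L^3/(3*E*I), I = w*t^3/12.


Step 1: Calculate the second moment of area.
I = w * t^3 / 12 = 25 * 7^3 / 12 = 714.5833 um^4
Step 2: Convert E to consistent units (1 GPa = 1000 uN/um^2).
E = 190 GPa = 190000 uN/um^2
Step 3: Calculate tip deflection.
delta = F * L^3 / (3 * E * I)
delta = 93.1 * 243^3 / (3 * 190000 * 714.5833)
delta = 3.2798 um


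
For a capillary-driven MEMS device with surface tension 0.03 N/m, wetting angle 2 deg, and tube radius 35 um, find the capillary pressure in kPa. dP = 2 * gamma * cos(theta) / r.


Step 1: cos(2 deg) = 0.9994
Step 2: Convert r to m: r = 35e-6 m
Step 3: dP = 2 * 0.03 * 0.9994 / 35e-6 = 1713.3 Pa
Step 4: Convert Pa to kPa (divide by 1000).
dP = 1.71 kPa


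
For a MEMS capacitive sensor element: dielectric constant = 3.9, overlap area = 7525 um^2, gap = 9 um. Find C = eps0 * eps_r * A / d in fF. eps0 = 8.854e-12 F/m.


Step 1: Convert area to m^2: A = 7525e-12 m^2
Step 2: Convert gap to m: d = 9e-6 m
Step 3: C = eps0 * eps_r * A / d
C = 8.854e-12 * 3.9 * 7525e-12 / 9e-6
Step 4: Convert to fF (multiply by 1e15).
C = 28.87 fF


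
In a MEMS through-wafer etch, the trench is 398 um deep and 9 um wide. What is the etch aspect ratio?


Step 1: AR = depth / width
Step 2: AR = 398 / 9
AR = 44.2


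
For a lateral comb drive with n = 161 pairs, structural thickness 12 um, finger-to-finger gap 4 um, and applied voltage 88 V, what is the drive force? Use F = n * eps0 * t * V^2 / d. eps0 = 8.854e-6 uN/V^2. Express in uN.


Step 1: Parameters: n=161, eps0=8.854e-6 uN/V^2, t=12 um, V=88 V, d=4 um
Step 2: V^2 = 7744
Step 3: F = 161 * 8.854e-6 * 12 * 7744 / 4
F = 33.117 uN


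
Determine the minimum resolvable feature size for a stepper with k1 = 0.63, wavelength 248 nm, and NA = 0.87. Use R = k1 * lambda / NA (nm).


Step 1: Identify values: k1 = 0.63, lambda = 248 nm, NA = 0.87
Step 2: R = k1 * lambda / NA
R = 0.63 * 248 / 0.87
R = 179.6 nm


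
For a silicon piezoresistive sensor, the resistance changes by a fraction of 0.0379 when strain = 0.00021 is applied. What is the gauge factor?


Step 1: Identify values.
dR/R = 0.0379, strain = 0.00021
Step 2: GF = (dR/R) / strain = 0.0379 / 0.00021
GF = 180.5


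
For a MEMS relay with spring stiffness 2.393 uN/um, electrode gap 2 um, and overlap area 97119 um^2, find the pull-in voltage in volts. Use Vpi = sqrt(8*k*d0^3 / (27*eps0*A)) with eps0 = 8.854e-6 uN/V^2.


Step 1: Compute numerator: 8 * k * d0^3 = 8 * 2.393 * 2^3 = 153.152
Step 2: Compute denominator: 27 * eps0 * A = 27 * 8.854e-6 * 97119 = 23.217074
Step 3: Vpi = sqrt(153.152 / 23.217074)
Vpi = 2.57 V


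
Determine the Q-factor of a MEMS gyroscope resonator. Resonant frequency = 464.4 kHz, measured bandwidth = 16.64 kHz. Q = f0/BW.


Step 1: Q = f0 / bandwidth
Step 2: Q = 464.4 / 16.64
Q = 27.9


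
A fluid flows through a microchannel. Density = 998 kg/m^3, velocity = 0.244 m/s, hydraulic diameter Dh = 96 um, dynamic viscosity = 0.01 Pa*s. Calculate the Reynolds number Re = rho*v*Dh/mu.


Step 1: Convert Dh to meters: Dh = 96e-6 m
Step 2: Re = rho * v * Dh / mu
Re = 998 * 0.244 * 96e-6 / 0.01
Re = 2.338


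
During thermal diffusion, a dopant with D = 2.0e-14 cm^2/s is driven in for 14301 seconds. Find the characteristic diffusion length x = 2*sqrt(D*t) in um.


Step 1: Compute D*t = 2.0e-14 * 14301 = 2.8602e-10 cm^2
Step 2: sqrt(D*t) = 1.6912e-05 cm
Step 3: x = 2 * 1.6912e-05 cm = 3.3824e-05 cm
Step 4: Convert to um (1 cm = 1e4 um): x = 0.338 um


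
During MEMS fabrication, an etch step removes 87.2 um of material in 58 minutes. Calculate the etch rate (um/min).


Step 1: Etch rate = depth / time
Step 2: rate = 87.2 / 58
rate = 1.503 um/min


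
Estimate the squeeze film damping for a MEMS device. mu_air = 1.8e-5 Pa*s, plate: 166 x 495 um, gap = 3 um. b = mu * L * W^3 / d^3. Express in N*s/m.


Step 1: Convert to SI.
L = 166e-6 m, W = 495e-6 m, d = 3e-6 m
Step 2: W^3 = (495e-6)^3 = 1.21e-10 m^3
Step 3: d^3 = (3e-6)^3 = 2.70e-17 m^3
Step 4: b = 1.8e-5 * 166e-6 * 1.21e-10 / 2.70e-17
b = 1.34e-02 N*s/m


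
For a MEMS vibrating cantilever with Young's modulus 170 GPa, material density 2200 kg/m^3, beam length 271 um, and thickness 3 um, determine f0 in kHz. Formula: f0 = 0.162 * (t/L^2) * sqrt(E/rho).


Step 1: Convert units to SI.
t_SI = 3e-6 m, L_SI = 271e-6 m
Step 2: Calculate sqrt(E/rho).
sqrt(170e9 / 2200) = 8790.49 m/s
Step 3: Compute f0.
f0 = 0.162 * 3e-6 / (271e-6)^2 * 8790.49 = 58171.6 Hz = 58.17 kHz


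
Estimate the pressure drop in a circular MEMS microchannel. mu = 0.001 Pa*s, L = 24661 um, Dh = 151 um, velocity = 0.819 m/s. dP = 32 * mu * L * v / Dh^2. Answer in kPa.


Step 1: Convert to SI: L = 24661e-6 m, Dh = 151e-6 m
Step 2: dP = 32 * 0.001 * 24661e-6 * 0.819 / (151e-6)^2
Step 3: dP = 28345.93 Pa
Step 4: Convert to kPa: dP = 28.35 kPa


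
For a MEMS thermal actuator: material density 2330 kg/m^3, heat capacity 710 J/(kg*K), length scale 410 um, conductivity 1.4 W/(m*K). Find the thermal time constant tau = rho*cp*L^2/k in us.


Step 1: Convert L to m: L = 410e-6 m
Step 2: L^2 = (410e-6)^2 = 1.681e-07 m^2
Step 3: tau = 2330 * 710 * 1.681e-07 / 1.4 = 1.9863416429e-01 s
Step 4: Convert to microseconds (multiply by 1e6).
tau = 198634.164 us


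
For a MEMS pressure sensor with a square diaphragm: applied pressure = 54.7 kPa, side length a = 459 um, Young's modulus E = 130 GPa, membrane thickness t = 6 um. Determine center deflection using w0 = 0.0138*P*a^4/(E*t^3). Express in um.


Step 1: Convert pressure to compatible units (E is in GPa, so P in GPa).
P = 54.7 kPa = 54.7e-6 GPa
Step 2: Compute numerator: 0.0138 * P * a^4.
a^4 = 459^4 = 44386483761
numerator = 0.0138 * 54.7e-6 * 44386483761 = 3.350558e+04
Step 3: Compute denominator: E * t^3 = 130 * 6^3 = 28080
Step 4: w0 = numerator / denominator = 3.350558e+04 / 28080 = 1.1932 um


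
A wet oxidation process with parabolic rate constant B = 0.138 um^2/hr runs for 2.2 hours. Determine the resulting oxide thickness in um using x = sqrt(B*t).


Step 1: Compute B*t = 0.138 * 2.2 = 0.3036
Step 2: x = sqrt(0.3036)
x = 0.551 um


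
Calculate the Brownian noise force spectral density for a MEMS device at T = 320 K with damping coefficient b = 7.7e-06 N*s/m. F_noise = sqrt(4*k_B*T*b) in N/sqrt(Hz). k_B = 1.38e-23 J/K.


Step 1: Compute 4 * k_B * T * b
= 4 * 1.38e-23 * 320 * 7.7e-06
= 1.3601e-25 N^2/Hz
Step 2: F_noise = sqrt(1.3601e-25)
F_noise = 3.69e-13 N/sqrt(Hz)


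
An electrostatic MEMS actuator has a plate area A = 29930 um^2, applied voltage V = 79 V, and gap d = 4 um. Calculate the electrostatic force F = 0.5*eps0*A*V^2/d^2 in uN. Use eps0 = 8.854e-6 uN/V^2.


Step 1: Identify parameters.
eps0 = 8.854e-6 uN/V^2, A = 29930 um^2, V = 79 V, d = 4 um
Step 2: Compute V^2 = 79^2 = 6241
Step 3: Compute d^2 = 4^2 = 16
Step 4: F = 0.5 * 8.854e-6 * 29930 * 6241 / 16
F = 51.683 uN


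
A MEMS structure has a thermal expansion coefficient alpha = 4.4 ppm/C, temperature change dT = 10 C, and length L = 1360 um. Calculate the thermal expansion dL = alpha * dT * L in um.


Step 1: Convert CTE: alpha = 4.4 ppm/C = 4.4e-6 /C
Step 2: dL = 4.4e-6 * 10 * 1360
dL = 0.0598 um


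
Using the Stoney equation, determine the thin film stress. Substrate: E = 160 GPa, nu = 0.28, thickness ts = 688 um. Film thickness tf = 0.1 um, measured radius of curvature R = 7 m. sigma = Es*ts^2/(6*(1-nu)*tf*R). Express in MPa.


Step 1: Compute numerator: Es * ts^2 = 160 * 688^2 = 75735040 (GPa*um^2)
Step 2: Compute denominator (R in um): 6*(1-nu)*tf*R = 6*0.72*0.1*7e6 = 3024000.0 (um^2)
Step 3: sigma (GPa) = 75735040 / 3024000.0 = 2.5044656e+01 GPa
Step 4: Convert to MPa (x1000): sigma = 25044.7 MPa


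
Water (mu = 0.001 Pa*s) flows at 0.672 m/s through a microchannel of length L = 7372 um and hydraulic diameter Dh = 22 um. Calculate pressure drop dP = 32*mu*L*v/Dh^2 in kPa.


Step 1: Convert to SI: L = 7372e-6 m, Dh = 22e-6 m
Step 2: dP = 32 * 0.001 * 7372e-6 * 0.672 / (22e-6)^2
Step 3: dP = 327536.13 Pa
Step 4: Convert to kPa: dP = 327.54 kPa


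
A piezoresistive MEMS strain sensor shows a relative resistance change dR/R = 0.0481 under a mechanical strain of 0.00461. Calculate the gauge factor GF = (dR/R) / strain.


Step 1: Identify values.
dR/R = 0.0481, strain = 0.00461
Step 2: GF = (dR/R) / strain = 0.0481 / 0.00461
GF = 10.4


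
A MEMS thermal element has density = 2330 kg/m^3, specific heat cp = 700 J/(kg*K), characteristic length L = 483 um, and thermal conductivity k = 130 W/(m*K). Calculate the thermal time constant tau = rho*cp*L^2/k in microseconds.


Step 1: Convert L to m: L = 483e-6 m
Step 2: L^2 = (483e-6)^2 = 2.33289e-07 m^2
Step 3: tau = 2330 * 700 * 2.33289e-07 / 130 = 2.9268797e-03 s
Step 4: Convert to microseconds (multiply by 1e6).
tau = 2926.88 us


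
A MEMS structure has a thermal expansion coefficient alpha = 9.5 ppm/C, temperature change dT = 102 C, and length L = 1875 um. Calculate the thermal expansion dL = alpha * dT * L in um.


Step 1: Convert CTE: alpha = 9.5 ppm/C = 9.5e-6 /C
Step 2: dL = 9.5e-6 * 102 * 1875
dL = 1.8169 um


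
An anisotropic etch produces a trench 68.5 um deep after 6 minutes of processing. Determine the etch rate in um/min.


Step 1: Etch rate = depth / time
Step 2: rate = 68.5 / 6
rate = 11.417 um/min


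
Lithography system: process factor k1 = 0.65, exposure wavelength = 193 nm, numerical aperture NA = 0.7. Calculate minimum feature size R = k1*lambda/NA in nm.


Step 1: Identify values: k1 = 0.65, lambda = 193 nm, NA = 0.7
Step 2: R = k1 * lambda / NA
R = 0.65 * 193 / 0.7
R = 179.2 nm


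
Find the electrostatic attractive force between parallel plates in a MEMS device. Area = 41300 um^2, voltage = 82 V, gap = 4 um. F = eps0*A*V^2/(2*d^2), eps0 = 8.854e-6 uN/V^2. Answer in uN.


Step 1: Identify parameters.
eps0 = 8.854e-6 uN/V^2, A = 41300 um^2, V = 82 V, d = 4 um
Step 2: Compute V^2 = 82^2 = 6724
Step 3: Compute d^2 = 4^2 = 16
Step 4: F = 0.5 * 8.854e-6 * 41300 * 6724 / 16
F = 76.836 uN


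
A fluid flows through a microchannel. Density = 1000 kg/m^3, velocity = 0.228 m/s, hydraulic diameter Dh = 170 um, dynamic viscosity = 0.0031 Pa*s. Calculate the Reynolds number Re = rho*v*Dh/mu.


Step 1: Convert Dh to meters: Dh = 170e-6 m
Step 2: Re = rho * v * Dh / mu
Re = 1000 * 0.228 * 170e-6 / 0.0031
Re = 12.503


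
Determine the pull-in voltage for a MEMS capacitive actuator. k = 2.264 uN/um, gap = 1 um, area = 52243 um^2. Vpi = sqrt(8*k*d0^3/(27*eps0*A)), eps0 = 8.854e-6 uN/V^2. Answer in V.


Step 1: Compute numerator: 8 * k * d0^3 = 8 * 2.264 * 1^3 = 18.112
Step 2: Compute denominator: 27 * eps0 * A = 27 * 8.854e-6 * 52243 = 12.489107
Step 3: Vpi = sqrt(18.112 / 12.489107)
Vpi = 1.2 V


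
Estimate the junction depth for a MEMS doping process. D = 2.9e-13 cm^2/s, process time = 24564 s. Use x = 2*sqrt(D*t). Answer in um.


Step 1: Compute D*t = 2.9e-13 * 24564 = 7.12356e-09 cm^2
Step 2: sqrt(D*t) = 8.44012e-05 cm
Step 3: x = 2 * 8.44012e-05 cm = 1.688024e-04 cm
Step 4: Convert to um (1 cm = 1e4 um): x = 1.688 um


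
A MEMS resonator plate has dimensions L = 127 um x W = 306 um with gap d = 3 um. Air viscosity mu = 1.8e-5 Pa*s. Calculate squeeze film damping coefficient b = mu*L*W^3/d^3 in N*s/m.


Step 1: Convert to SI.
L = 127e-6 m, W = 306e-6 m, d = 3e-6 m
Step 2: W^3 = (306e-6)^3 = 2.87e-11 m^3
Step 3: d^3 = (3e-6)^3 = 2.70e-17 m^3
Step 4: b = 1.8e-5 * 127e-6 * 2.87e-11 / 2.70e-17
b = 2.43e-03 N*s/m


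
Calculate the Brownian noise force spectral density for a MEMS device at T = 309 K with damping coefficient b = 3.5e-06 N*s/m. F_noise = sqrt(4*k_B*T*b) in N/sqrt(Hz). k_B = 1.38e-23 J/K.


Step 1: Compute 4 * k_B * T * b
= 4 * 1.38e-23 * 309 * 3.5e-06
= 5.9699e-26 N^2/Hz
Step 2: F_noise = sqrt(5.9699e-26)
F_noise = 2.44e-13 N/sqrt(Hz)


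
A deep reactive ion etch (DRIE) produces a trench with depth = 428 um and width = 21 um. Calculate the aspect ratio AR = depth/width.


Step 1: AR = depth / width
Step 2: AR = 428 / 21
AR = 20.4


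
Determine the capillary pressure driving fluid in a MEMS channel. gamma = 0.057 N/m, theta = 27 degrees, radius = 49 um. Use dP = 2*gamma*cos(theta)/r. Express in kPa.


Step 1: cos(27 deg) = 0.891
Step 2: Convert r to m: r = 49e-6 m
Step 3: dP = 2 * 0.057 * 0.891 / 49e-6 = 2072.9 Pa
Step 4: Convert Pa to kPa (divide by 1000).
dP = 2.07 kPa


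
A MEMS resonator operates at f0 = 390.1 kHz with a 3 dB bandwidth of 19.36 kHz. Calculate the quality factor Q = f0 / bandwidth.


Step 1: Q = f0 / bandwidth
Step 2: Q = 390.1 / 19.36
Q = 20.1


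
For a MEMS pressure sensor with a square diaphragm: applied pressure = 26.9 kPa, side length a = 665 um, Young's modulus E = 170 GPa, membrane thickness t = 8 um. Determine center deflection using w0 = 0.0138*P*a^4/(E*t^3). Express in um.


Step 1: Convert pressure to compatible units (E is in GPa, so P in GPa).
P = 26.9 kPa = 26.9e-6 GPa
Step 2: Compute numerator: 0.0138 * P * a^4.
a^4 = 665^4 = 195562950625
numerator = 0.0138 * 26.9e-6 * 195562950625 = 7.25969e+04
Step 3: Compute denominator: E * t^3 = 170 * 8^3 = 87040
Step 4: w0 = numerator / denominator = 7.25969e+04 / 87040 = 0.8341 um


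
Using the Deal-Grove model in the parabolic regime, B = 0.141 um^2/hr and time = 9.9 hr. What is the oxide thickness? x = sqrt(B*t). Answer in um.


Step 1: Compute B*t = 0.141 * 9.9 = 1.3959
Step 2: x = sqrt(1.3959)
x = 1.181 um


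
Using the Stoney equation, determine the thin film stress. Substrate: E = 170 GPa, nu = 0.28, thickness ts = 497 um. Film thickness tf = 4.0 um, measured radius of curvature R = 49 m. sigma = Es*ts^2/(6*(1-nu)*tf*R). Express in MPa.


Step 1: Compute numerator: Es * ts^2 = 170 * 497^2 = 41991530 (GPa*um^2)
Step 2: Compute denominator (R in um): 6*(1-nu)*tf*R = 6*0.72*4.0*49e6 = 846720000.0 (um^2)
Step 3: sigma (GPa) = 41991530 / 846720000.0 = 4.9593e-02 GPa
Step 4: Convert to MPa (x1000): sigma = 49.6 MPa


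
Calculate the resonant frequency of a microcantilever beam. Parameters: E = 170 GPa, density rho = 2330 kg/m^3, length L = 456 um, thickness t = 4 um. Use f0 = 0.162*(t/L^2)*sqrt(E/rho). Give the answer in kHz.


Step 1: Convert units to SI.
t_SI = 4e-6 m, L_SI = 456e-6 m
Step 2: Calculate sqrt(E/rho).
sqrt(170e9 / 2330) = 8541.74 m/s
Step 3: Compute f0.
f0 = 0.162 * 4e-6 / (456e-6)^2 * 8541.74 = 26619.0 Hz = 26.62 kHz


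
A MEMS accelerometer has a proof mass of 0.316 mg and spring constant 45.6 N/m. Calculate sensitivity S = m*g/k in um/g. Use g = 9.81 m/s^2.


Step 1: Convert mass: m = 0.316 mg = 3.16e-07 kg
Step 2: S = m * g / k = 3.16e-07 * 9.81 / 45.6
Step 3: S = 6.80e-08 m/g
Step 4: Convert to um/g: S = 0.068 um/g


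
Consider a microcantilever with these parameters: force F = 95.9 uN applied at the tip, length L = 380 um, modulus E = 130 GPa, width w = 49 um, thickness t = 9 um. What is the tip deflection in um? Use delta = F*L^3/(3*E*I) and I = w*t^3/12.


Step 1: Calculate the second moment of area.
I = w * t^3 / 12 = 49 * 9^3 / 12 = 2976.75 um^4
Step 2: Convert E to consistent units (1 GPa = 1000 uN/um^2).
E = 130 GPa = 130000 uN/um^2
Step 3: Calculate tip deflection.
delta = F * L^3 / (3 * E * I)
delta = 95.9 * 380^3 / (3 * 130000 * 2976.75)
delta = 4.5328 um


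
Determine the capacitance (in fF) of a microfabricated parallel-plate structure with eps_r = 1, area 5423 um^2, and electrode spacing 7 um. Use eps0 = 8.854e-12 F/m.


Step 1: Convert area to m^2: A = 5423e-12 m^2
Step 2: Convert gap to m: d = 7e-6 m
Step 3: C = eps0 * eps_r * A / d
C = 8.854e-12 * 1 * 5423e-12 / 7e-6
Step 4: Convert to fF (multiply by 1e15).
C = 6.86 fF


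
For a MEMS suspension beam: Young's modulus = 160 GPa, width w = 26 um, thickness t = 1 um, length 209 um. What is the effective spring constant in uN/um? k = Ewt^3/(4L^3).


Step 1: Convert E to consistent units (1 GPa = 1000 uN/um^2).
E = 160 GPa = 160000 uN/um^2
Step 2: Compute t^3 = 1^3 = 1
Step 3: Compute L^3 = 209^3 = 9129329
Step 4: k = 160000 * 26 * 1 / (4 * 9129329)
k = 0.1139 uN/um


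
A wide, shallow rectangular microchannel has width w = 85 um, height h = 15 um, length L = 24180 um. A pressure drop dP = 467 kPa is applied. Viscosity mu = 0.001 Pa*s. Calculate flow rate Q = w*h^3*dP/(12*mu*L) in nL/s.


Step 1: Convert all dimensions to SI (meters).
w = 85e-6 m, h = 15e-6 m, L = 24180e-6 m, dP = 467e3 Pa
Step 2: Q = w * h^3 * dP / (12 * mu * L)
Q = 85e-6 * (15e-6)^3 * 467e3 / (12 * 0.001 * 24180e-6) = 4.6171293e-10 m^3/s
Step 3: Convert Q from m^3/s to nL/s (1 m^3 = 1e12 nL, so multiply by 1e12).
Q = 461.713 nL/s


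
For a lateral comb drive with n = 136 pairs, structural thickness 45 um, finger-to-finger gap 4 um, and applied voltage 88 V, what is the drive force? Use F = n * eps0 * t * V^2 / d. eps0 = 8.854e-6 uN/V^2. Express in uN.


Step 1: Parameters: n=136, eps0=8.854e-6 uN/V^2, t=45 um, V=88 V, d=4 um
Step 2: V^2 = 7744
Step 3: F = 136 * 8.854e-6 * 45 * 7744 / 4
F = 104.905 uN


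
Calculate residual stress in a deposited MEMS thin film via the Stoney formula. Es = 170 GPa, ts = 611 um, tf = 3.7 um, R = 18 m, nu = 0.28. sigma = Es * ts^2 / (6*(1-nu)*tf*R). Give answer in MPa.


Step 1: Compute numerator: Es * ts^2 = 170 * 611^2 = 63464570 (GPa*um^2)
Step 2: Compute denominator (R in um): 6*(1-nu)*tf*R = 6*0.72*3.7*18e6 = 287712000.0 (um^2)
Step 3: sigma (GPa) = 63464570 / 287712000.0 = 2.20584e-01 GPa
Step 4: Convert to MPa (x1000): sigma = 220.6 MPa


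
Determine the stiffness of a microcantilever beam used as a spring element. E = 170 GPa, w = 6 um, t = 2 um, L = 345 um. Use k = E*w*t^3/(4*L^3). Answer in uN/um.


Step 1: Convert E to consistent units (1 GPa = 1000 uN/um^2).
E = 170 GPa = 170000 uN/um^2
Step 2: Compute t^3 = 2^3 = 8
Step 3: Compute L^3 = 345^3 = 41063625
Step 4: k = 170000 * 6 * 8 / (4 * 41063625)
k = 0.0497 uN/um


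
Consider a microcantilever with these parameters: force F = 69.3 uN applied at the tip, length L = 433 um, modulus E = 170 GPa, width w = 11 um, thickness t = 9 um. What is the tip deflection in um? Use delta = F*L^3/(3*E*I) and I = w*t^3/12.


Step 1: Calculate the second moment of area.
I = w * t^3 / 12 = 11 * 9^3 / 12 = 668.25 um^4
Step 2: Convert E to consistent units (1 GPa = 1000 uN/um^2).
E = 170 GPa = 170000 uN/um^2
Step 3: Calculate tip deflection.
delta = F * L^3 / (3 * E * I)
delta = 69.3 * 433^3 / (3 * 170000 * 668.25)
delta = 16.5077 um


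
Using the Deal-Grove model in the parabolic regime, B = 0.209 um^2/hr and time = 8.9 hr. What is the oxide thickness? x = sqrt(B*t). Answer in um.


Step 1: Compute B*t = 0.209 * 8.9 = 1.8601
Step 2: x = sqrt(1.8601)
x = 1.364 um


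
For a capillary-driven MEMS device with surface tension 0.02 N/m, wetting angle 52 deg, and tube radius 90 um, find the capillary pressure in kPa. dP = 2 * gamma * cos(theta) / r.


Step 1: cos(52 deg) = 0.6157
Step 2: Convert r to m: r = 90e-6 m
Step 3: dP = 2 * 0.02 * 0.6157 / 90e-6 = 273.6 Pa
Step 4: Convert Pa to kPa (divide by 1000).
dP = 0.27 kPa


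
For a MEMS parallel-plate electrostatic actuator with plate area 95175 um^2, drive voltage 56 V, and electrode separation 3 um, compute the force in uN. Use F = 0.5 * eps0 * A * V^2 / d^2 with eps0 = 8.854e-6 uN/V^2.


Step 1: Identify parameters.
eps0 = 8.854e-6 uN/V^2, A = 95175 um^2, V = 56 V, d = 3 um
Step 2: Compute V^2 = 56^2 = 3136
Step 3: Compute d^2 = 3^2 = 9
Step 4: F = 0.5 * 8.854e-6 * 95175 * 3136 / 9
F = 146.813 uN


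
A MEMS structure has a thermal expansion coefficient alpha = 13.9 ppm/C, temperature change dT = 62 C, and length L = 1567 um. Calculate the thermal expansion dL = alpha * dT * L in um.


Step 1: Convert CTE: alpha = 13.9 ppm/C = 13.9e-6 /C
Step 2: dL = 13.9e-6 * 62 * 1567
dL = 1.3504 um


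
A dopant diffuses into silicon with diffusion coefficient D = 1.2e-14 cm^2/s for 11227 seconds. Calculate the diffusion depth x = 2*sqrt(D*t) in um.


Step 1: Compute D*t = 1.2e-14 * 11227 = 1.34724e-10 cm^2
Step 2: sqrt(D*t) = 1.1607e-05 cm
Step 3: x = 2 * 1.1607e-05 cm = 2.3214e-05 cm
Step 4: Convert to um (1 cm = 1e4 um): x = 0.232 um


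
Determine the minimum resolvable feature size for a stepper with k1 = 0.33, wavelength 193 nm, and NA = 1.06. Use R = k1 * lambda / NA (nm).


Step 1: Identify values: k1 = 0.33, lambda = 193 nm, NA = 1.06
Step 2: R = k1 * lambda / NA
R = 0.33 * 193 / 1.06
R = 60.1 nm


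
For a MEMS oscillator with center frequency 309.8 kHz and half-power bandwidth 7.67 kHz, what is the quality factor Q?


Step 1: Q = f0 / bandwidth
Step 2: Q = 309.8 / 7.67
Q = 40.4


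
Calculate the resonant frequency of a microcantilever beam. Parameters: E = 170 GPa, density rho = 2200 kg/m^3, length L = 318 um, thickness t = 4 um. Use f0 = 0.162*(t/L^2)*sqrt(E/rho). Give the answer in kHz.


Step 1: Convert units to SI.
t_SI = 4e-6 m, L_SI = 318e-6 m
Step 2: Calculate sqrt(E/rho).
sqrt(170e9 / 2200) = 8790.49 m/s
Step 3: Compute f0.
f0 = 0.162 * 4e-6 / (318e-6)^2 * 8790.49 = 56329.2 Hz = 56.33 kHz


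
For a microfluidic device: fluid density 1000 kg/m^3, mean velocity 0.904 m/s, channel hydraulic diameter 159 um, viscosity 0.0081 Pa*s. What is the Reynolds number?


Step 1: Convert Dh to meters: Dh = 159e-6 m
Step 2: Re = rho * v * Dh / mu
Re = 1000 * 0.904 * 159e-6 / 0.0081
Re = 17.745


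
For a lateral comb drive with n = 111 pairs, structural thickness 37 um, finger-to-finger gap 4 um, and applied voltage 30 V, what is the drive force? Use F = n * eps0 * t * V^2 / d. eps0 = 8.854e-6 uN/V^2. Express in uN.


Step 1: Parameters: n=111, eps0=8.854e-6 uN/V^2, t=37 um, V=30 V, d=4 um
Step 2: V^2 = 900
Step 3: F = 111 * 8.854e-6 * 37 * 900 / 4
F = 8.182 uN


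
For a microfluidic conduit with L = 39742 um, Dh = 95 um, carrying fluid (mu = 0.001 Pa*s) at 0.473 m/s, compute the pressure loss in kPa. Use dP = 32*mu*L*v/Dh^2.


Step 1: Convert to SI: L = 39742e-6 m, Dh = 95e-6 m
Step 2: dP = 32 * 0.001 * 39742e-6 * 0.473 / (95e-6)^2
Step 3: dP = 66652.07 Pa
Step 4: Convert to kPa: dP = 66.65 kPa


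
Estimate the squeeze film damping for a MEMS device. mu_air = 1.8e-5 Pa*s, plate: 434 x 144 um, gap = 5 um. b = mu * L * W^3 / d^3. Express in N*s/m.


Step 1: Convert to SI.
L = 434e-6 m, W = 144e-6 m, d = 5e-6 m
Step 2: W^3 = (144e-6)^3 = 2.99e-12 m^3
Step 3: d^3 = (5e-6)^3 = 1.25e-16 m^3
Step 4: b = 1.8e-5 * 434e-6 * 2.99e-12 / 1.25e-16
b = 1.87e-04 N*s/m


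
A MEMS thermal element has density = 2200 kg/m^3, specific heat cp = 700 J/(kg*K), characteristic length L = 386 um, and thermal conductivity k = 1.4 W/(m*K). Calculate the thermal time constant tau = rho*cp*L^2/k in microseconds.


Step 1: Convert L to m: L = 386e-6 m
Step 2: L^2 = (386e-6)^2 = 1.48996e-07 m^2
Step 3: tau = 2200 * 700 * 1.48996e-07 / 1.4 = 1.638956e-01 s
Step 4: Convert to microseconds (multiply by 1e6).
tau = 163895.6 us


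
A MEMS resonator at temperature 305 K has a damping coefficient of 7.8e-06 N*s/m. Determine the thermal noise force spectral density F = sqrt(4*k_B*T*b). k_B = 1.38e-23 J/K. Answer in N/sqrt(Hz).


Step 1: Compute 4 * k_B * T * b
= 4 * 1.38e-23 * 305 * 7.8e-06
= 1.3132e-25 N^2/Hz
Step 2: F_noise = sqrt(1.3132e-25)
F_noise = 3.62e-13 N/sqrt(Hz)


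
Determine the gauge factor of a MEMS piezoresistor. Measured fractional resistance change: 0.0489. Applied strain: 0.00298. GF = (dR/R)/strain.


Step 1: Identify values.
dR/R = 0.0489, strain = 0.00298
Step 2: GF = (dR/R) / strain = 0.0489 / 0.00298
GF = 16.4


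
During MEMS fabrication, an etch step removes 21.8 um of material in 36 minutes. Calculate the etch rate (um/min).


Step 1: Etch rate = depth / time
Step 2: rate = 21.8 / 36
rate = 0.606 um/min


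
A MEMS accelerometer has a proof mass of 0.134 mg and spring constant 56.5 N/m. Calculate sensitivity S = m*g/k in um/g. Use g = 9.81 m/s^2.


Step 1: Convert mass: m = 0.134 mg = 1.34e-07 kg
Step 2: S = m * g / k = 1.34e-07 * 9.81 / 56.5
Step 3: S = 2.33e-08 m/g
Step 4: Convert to um/g: S = 0.023 um/g


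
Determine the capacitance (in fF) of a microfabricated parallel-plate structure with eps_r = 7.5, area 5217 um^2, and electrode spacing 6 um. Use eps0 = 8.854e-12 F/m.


Step 1: Convert area to m^2: A = 5217e-12 m^2
Step 2: Convert gap to m: d = 6e-6 m
Step 3: C = eps0 * eps_r * A / d
C = 8.854e-12 * 7.5 * 5217e-12 / 6e-6
Step 4: Convert to fF (multiply by 1e15).
C = 57.74 fF


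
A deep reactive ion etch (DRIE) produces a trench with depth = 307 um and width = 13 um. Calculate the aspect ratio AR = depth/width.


Step 1: AR = depth / width
Step 2: AR = 307 / 13
AR = 23.6


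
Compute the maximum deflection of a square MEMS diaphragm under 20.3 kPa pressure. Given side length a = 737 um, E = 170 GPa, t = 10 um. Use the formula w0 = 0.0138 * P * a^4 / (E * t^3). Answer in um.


Step 1: Convert pressure to compatible units (E is in GPa, so P in GPa).
P = 20.3 kPa = 20.3e-6 GPa
Step 2: Compute numerator: 0.0138 * P * a^4.
a^4 = 737^4 = 295032562561
numerator = 0.0138 * 20.3e-6 * 295032562561 = 8.26504e+04
Step 3: Compute denominator: E * t^3 = 170 * 10^3 = 170000
Step 4: w0 = numerator / denominator = 8.26504e+04 / 170000 = 0.4862 um


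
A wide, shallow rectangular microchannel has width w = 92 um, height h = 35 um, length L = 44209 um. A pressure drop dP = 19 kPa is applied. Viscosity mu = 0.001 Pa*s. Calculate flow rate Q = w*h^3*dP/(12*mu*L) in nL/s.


Step 1: Convert all dimensions to SI (meters).
w = 92e-6 m, h = 35e-6 m, L = 44209e-6 m, dP = 19e3 Pa
Step 2: Q = w * h^3 * dP / (12 * mu * L)
Q = 92e-6 * (35e-6)^3 * 19e3 / (12 * 0.001 * 44209e-6) = 1.412712e-10 m^3/s
Step 3: Convert Q from m^3/s to nL/s (1 m^3 = 1e12 nL, so multiply by 1e12).
Q = 141.271 nL/s


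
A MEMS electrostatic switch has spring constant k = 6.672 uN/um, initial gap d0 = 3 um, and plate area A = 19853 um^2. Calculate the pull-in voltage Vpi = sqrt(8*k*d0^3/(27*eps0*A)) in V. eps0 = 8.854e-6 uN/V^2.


Step 1: Compute numerator: 8 * k * d0^3 = 8 * 6.672 * 3^3 = 1441.152
Step 2: Compute denominator: 27 * eps0 * A = 27 * 8.854e-6 * 19853 = 4.746018
Step 3: Vpi = sqrt(1441.152 / 4.746018)
Vpi = 17.43 V


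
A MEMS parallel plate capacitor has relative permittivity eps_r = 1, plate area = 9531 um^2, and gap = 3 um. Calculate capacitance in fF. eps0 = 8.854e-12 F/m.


Step 1: Convert area to m^2: A = 9531e-12 m^2
Step 2: Convert gap to m: d = 3e-6 m
Step 3: C = eps0 * eps_r * A / d
C = 8.854e-12 * 1 * 9531e-12 / 3e-6
Step 4: Convert to fF (multiply by 1e15).
C = 28.13 fF


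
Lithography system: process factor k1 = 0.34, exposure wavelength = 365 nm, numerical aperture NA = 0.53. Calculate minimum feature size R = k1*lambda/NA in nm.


Step 1: Identify values: k1 = 0.34, lambda = 365 nm, NA = 0.53
Step 2: R = k1 * lambda / NA
R = 0.34 * 365 / 0.53
R = 234.2 nm


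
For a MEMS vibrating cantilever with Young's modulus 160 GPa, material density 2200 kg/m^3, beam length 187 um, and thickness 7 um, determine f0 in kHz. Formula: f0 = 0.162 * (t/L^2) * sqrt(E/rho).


Step 1: Convert units to SI.
t_SI = 7e-6 m, L_SI = 187e-6 m
Step 2: Calculate sqrt(E/rho).
sqrt(160e9 / 2200) = 8528.03 m/s
Step 3: Compute f0.
f0 = 0.162 * 7e-6 / (187e-6)^2 * 8528.03 = 276553.1 Hz = 276.55 kHz


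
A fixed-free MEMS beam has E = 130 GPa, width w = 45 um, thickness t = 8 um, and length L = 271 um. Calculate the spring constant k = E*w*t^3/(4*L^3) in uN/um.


Step 1: Convert E to consistent units (1 GPa = 1000 uN/um^2).
E = 130 GPa = 130000 uN/um^2
Step 2: Compute t^3 = 8^3 = 512
Step 3: Compute L^3 = 271^3 = 19902511
Step 4: k = 130000 * 45 * 512 / (4 * 19902511)
k = 37.6234 uN/um


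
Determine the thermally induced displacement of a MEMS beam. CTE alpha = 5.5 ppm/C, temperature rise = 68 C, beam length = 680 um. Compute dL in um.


Step 1: Convert CTE: alpha = 5.5 ppm/C = 5.5e-6 /C
Step 2: dL = 5.5e-6 * 68 * 680
dL = 0.2543 um


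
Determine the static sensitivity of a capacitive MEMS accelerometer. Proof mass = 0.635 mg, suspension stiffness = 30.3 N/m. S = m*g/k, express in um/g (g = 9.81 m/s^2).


Step 1: Convert mass: m = 0.635 mg = 6.35e-07 kg
Step 2: S = m * g / k = 6.35e-07 * 9.81 / 30.3
Step 3: S = 2.06e-07 m/g
Step 4: Convert to um/g: S = 0.206 um/g


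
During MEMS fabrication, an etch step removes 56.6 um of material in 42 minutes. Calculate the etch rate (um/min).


Step 1: Etch rate = depth / time
Step 2: rate = 56.6 / 42
rate = 1.348 um/min


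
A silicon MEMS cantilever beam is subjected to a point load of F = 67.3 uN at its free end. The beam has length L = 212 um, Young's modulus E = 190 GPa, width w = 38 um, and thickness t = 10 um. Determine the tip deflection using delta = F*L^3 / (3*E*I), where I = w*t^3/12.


Step 1: Calculate the second moment of area.
I = w * t^3 / 12 = 38 * 10^3 / 12 = 3166.6667 um^4
Step 2: Convert E to consistent units (1 GPa = 1000 uN/um^2).
E = 190 GPa = 190000 uN/um^2
Step 3: Calculate tip deflection.
delta = F * L^3 / (3 * E * I)
delta = 67.3 * 212^3 / (3 * 190000 * 3166.6667)
delta = 0.3553 um


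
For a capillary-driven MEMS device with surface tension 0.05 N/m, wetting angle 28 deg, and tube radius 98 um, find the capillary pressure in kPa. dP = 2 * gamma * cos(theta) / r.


Step 1: cos(28 deg) = 0.8829
Step 2: Convert r to m: r = 98e-6 m
Step 3: dP = 2 * 0.05 * 0.8829 / 98e-6 = 900.9 Pa
Step 4: Convert Pa to kPa (divide by 1000).
dP = 0.9 kPa


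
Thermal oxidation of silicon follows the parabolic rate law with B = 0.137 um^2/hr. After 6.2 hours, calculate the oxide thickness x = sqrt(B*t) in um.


Step 1: Compute B*t = 0.137 * 6.2 = 0.8494
Step 2: x = sqrt(0.8494)
x = 0.922 um


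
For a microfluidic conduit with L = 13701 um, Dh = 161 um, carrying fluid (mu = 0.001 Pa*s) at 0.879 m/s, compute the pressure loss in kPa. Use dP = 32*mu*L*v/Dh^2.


Step 1: Convert to SI: L = 13701e-6 m, Dh = 161e-6 m
Step 2: dP = 32 * 0.001 * 13701e-6 * 0.879 / (161e-6)^2
Step 3: dP = 14867.55 Pa
Step 4: Convert to kPa: dP = 14.87 kPa


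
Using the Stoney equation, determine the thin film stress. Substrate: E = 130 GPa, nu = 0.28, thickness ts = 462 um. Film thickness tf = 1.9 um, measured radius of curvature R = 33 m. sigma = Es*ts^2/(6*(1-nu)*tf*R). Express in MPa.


Step 1: Compute numerator: Es * ts^2 = 130 * 462^2 = 27747720 (GPa*um^2)
Step 2: Compute denominator (R in um): 6*(1-nu)*tf*R = 6*0.72*1.9*33e6 = 270864000.0 (um^2)
Step 3: sigma (GPa) = 27747720 / 270864000.0 = 1.02442e-01 GPa
Step 4: Convert to MPa (x1000): sigma = 102.4 MPa
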